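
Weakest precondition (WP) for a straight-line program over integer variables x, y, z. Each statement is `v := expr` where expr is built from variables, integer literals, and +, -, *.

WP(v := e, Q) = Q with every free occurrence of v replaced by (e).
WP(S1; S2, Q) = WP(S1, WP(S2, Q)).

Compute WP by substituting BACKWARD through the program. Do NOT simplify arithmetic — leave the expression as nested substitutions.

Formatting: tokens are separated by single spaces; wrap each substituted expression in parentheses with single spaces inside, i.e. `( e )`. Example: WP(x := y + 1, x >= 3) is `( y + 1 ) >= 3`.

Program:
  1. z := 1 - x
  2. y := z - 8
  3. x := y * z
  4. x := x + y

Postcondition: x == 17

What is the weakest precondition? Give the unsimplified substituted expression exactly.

post: x == 17
stmt 4: x := x + y  -- replace 1 occurrence(s) of x with (x + y)
  => ( x + y ) == 17
stmt 3: x := y * z  -- replace 1 occurrence(s) of x with (y * z)
  => ( ( y * z ) + y ) == 17
stmt 2: y := z - 8  -- replace 2 occurrence(s) of y with (z - 8)
  => ( ( ( z - 8 ) * z ) + ( z - 8 ) ) == 17
stmt 1: z := 1 - x  -- replace 3 occurrence(s) of z with (1 - x)
  => ( ( ( ( 1 - x ) - 8 ) * ( 1 - x ) ) + ( ( 1 - x ) - 8 ) ) == 17

Answer: ( ( ( ( 1 - x ) - 8 ) * ( 1 - x ) ) + ( ( 1 - x ) - 8 ) ) == 17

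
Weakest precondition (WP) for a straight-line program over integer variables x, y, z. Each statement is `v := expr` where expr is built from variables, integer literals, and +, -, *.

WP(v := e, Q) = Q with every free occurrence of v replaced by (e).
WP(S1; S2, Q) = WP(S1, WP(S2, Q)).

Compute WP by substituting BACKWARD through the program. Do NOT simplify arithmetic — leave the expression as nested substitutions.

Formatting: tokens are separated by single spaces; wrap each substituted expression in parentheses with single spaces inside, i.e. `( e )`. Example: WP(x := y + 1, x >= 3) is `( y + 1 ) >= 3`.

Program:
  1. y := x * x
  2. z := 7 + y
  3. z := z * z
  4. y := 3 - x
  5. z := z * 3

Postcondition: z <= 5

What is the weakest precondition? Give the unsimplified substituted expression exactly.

Answer: ( ( ( 7 + ( x * x ) ) * ( 7 + ( x * x ) ) ) * 3 ) <= 5

Derivation:
post: z <= 5
stmt 5: z := z * 3  -- replace 1 occurrence(s) of z with (z * 3)
  => ( z * 3 ) <= 5
stmt 4: y := 3 - x  -- replace 0 occurrence(s) of y with (3 - x)
  => ( z * 3 ) <= 5
stmt 3: z := z * z  -- replace 1 occurrence(s) of z with (z * z)
  => ( ( z * z ) * 3 ) <= 5
stmt 2: z := 7 + y  -- replace 2 occurrence(s) of z with (7 + y)
  => ( ( ( 7 + y ) * ( 7 + y ) ) * 3 ) <= 5
stmt 1: y := x * x  -- replace 2 occurrence(s) of y with (x * x)
  => ( ( ( 7 + ( x * x ) ) * ( 7 + ( x * x ) ) ) * 3 ) <= 5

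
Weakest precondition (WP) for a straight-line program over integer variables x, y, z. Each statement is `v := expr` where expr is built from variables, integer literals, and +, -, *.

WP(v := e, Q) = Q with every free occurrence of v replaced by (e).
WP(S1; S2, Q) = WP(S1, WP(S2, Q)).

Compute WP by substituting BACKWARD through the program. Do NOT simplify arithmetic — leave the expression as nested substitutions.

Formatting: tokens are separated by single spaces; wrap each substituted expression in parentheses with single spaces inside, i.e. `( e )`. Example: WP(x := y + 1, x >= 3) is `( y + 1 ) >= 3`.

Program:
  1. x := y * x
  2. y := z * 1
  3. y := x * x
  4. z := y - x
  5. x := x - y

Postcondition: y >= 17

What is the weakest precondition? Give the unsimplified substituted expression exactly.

Answer: ( ( y * x ) * ( y * x ) ) >= 17

Derivation:
post: y >= 17
stmt 5: x := x - y  -- replace 0 occurrence(s) of x with (x - y)
  => y >= 17
stmt 4: z := y - x  -- replace 0 occurrence(s) of z with (y - x)
  => y >= 17
stmt 3: y := x * x  -- replace 1 occurrence(s) of y with (x * x)
  => ( x * x ) >= 17
stmt 2: y := z * 1  -- replace 0 occurrence(s) of y with (z * 1)
  => ( x * x ) >= 17
stmt 1: x := y * x  -- replace 2 occurrence(s) of x with (y * x)
  => ( ( y * x ) * ( y * x ) ) >= 17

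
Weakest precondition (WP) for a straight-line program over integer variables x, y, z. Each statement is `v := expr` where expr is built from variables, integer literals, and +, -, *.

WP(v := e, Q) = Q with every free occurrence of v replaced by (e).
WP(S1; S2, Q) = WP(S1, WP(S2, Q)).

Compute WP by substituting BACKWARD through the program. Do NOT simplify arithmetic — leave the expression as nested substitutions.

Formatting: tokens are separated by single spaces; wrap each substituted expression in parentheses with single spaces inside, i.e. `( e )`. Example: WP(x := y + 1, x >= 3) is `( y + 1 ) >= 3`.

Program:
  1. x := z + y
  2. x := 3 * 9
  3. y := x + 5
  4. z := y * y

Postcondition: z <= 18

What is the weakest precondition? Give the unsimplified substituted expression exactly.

Answer: ( ( ( 3 * 9 ) + 5 ) * ( ( 3 * 9 ) + 5 ) ) <= 18

Derivation:
post: z <= 18
stmt 4: z := y * y  -- replace 1 occurrence(s) of z with (y * y)
  => ( y * y ) <= 18
stmt 3: y := x + 5  -- replace 2 occurrence(s) of y with (x + 5)
  => ( ( x + 5 ) * ( x + 5 ) ) <= 18
stmt 2: x := 3 * 9  -- replace 2 occurrence(s) of x with (3 * 9)
  => ( ( ( 3 * 9 ) + 5 ) * ( ( 3 * 9 ) + 5 ) ) <= 18
stmt 1: x := z + y  -- replace 0 occurrence(s) of x with (z + y)
  => ( ( ( 3 * 9 ) + 5 ) * ( ( 3 * 9 ) + 5 ) ) <= 18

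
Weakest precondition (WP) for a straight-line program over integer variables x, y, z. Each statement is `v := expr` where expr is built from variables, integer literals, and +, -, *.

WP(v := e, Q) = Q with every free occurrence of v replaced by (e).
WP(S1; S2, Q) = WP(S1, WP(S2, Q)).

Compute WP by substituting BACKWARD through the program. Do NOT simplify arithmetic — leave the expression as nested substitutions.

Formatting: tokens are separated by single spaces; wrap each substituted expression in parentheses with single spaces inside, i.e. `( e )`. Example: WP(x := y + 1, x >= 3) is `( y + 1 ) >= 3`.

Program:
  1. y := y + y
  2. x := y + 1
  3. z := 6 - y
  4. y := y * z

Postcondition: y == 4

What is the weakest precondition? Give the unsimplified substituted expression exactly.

post: y == 4
stmt 4: y := y * z  -- replace 1 occurrence(s) of y with (y * z)
  => ( y * z ) == 4
stmt 3: z := 6 - y  -- replace 1 occurrence(s) of z with (6 - y)
  => ( y * ( 6 - y ) ) == 4
stmt 2: x := y + 1  -- replace 0 occurrence(s) of x with (y + 1)
  => ( y * ( 6 - y ) ) == 4
stmt 1: y := y + y  -- replace 2 occurrence(s) of y with (y + y)
  => ( ( y + y ) * ( 6 - ( y + y ) ) ) == 4

Answer: ( ( y + y ) * ( 6 - ( y + y ) ) ) == 4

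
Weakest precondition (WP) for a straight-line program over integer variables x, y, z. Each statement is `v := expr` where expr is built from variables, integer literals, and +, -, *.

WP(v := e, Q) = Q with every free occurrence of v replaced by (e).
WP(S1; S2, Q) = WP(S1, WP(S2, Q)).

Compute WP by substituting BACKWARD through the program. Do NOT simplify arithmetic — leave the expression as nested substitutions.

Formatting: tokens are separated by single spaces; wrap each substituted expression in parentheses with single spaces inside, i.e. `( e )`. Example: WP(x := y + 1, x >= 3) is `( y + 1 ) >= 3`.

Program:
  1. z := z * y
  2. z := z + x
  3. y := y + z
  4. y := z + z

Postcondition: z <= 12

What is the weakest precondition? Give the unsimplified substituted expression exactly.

Answer: ( ( z * y ) + x ) <= 12

Derivation:
post: z <= 12
stmt 4: y := z + z  -- replace 0 occurrence(s) of y with (z + z)
  => z <= 12
stmt 3: y := y + z  -- replace 0 occurrence(s) of y with (y + z)
  => z <= 12
stmt 2: z := z + x  -- replace 1 occurrence(s) of z with (z + x)
  => ( z + x ) <= 12
stmt 1: z := z * y  -- replace 1 occurrence(s) of z with (z * y)
  => ( ( z * y ) + x ) <= 12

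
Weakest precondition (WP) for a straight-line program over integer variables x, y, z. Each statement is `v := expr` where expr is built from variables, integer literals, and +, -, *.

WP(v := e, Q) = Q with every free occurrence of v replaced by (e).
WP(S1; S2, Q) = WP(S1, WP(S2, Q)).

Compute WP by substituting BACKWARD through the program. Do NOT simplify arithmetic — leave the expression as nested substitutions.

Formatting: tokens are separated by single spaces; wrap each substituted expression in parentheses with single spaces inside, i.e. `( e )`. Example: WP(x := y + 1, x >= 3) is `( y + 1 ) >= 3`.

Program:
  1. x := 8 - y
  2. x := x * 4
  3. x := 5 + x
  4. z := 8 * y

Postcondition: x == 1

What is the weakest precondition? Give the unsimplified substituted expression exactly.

post: x == 1
stmt 4: z := 8 * y  -- replace 0 occurrence(s) of z with (8 * y)
  => x == 1
stmt 3: x := 5 + x  -- replace 1 occurrence(s) of x with (5 + x)
  => ( 5 + x ) == 1
stmt 2: x := x * 4  -- replace 1 occurrence(s) of x with (x * 4)
  => ( 5 + ( x * 4 ) ) == 1
stmt 1: x := 8 - y  -- replace 1 occurrence(s) of x with (8 - y)
  => ( 5 + ( ( 8 - y ) * 4 ) ) == 1

Answer: ( 5 + ( ( 8 - y ) * 4 ) ) == 1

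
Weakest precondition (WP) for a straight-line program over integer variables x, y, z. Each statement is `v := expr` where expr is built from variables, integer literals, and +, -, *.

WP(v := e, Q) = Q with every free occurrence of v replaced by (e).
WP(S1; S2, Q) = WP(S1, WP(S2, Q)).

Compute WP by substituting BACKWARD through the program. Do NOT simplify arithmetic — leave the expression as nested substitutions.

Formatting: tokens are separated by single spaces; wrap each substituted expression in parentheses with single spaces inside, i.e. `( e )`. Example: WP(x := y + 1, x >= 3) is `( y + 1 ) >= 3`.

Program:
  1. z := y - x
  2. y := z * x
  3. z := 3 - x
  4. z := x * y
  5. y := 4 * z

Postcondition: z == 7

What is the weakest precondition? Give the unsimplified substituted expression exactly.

post: z == 7
stmt 5: y := 4 * z  -- replace 0 occurrence(s) of y with (4 * z)
  => z == 7
stmt 4: z := x * y  -- replace 1 occurrence(s) of z with (x * y)
  => ( x * y ) == 7
stmt 3: z := 3 - x  -- replace 0 occurrence(s) of z with (3 - x)
  => ( x * y ) == 7
stmt 2: y := z * x  -- replace 1 occurrence(s) of y with (z * x)
  => ( x * ( z * x ) ) == 7
stmt 1: z := y - x  -- replace 1 occurrence(s) of z with (y - x)
  => ( x * ( ( y - x ) * x ) ) == 7

Answer: ( x * ( ( y - x ) * x ) ) == 7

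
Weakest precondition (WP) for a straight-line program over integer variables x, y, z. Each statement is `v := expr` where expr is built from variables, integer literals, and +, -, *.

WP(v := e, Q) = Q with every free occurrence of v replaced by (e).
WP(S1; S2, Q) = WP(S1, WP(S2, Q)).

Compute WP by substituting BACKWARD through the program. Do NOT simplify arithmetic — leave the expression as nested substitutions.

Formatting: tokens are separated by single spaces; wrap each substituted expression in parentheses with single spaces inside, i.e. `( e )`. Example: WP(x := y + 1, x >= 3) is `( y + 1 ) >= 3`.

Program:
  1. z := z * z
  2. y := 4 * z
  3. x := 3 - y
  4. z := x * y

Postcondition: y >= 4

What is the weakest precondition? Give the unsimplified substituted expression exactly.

post: y >= 4
stmt 4: z := x * y  -- replace 0 occurrence(s) of z with (x * y)
  => y >= 4
stmt 3: x := 3 - y  -- replace 0 occurrence(s) of x with (3 - y)
  => y >= 4
stmt 2: y := 4 * z  -- replace 1 occurrence(s) of y with (4 * z)
  => ( 4 * z ) >= 4
stmt 1: z := z * z  -- replace 1 occurrence(s) of z with (z * z)
  => ( 4 * ( z * z ) ) >= 4

Answer: ( 4 * ( z * z ) ) >= 4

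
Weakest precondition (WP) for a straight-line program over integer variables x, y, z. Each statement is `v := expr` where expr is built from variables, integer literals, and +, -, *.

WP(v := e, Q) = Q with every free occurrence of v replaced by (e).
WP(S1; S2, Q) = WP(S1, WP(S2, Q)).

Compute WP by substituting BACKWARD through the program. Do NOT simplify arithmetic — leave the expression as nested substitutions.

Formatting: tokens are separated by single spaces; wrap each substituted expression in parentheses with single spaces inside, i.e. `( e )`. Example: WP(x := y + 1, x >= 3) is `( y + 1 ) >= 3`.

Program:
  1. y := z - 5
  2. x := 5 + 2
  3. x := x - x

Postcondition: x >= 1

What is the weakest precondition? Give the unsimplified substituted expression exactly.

Answer: ( ( 5 + 2 ) - ( 5 + 2 ) ) >= 1

Derivation:
post: x >= 1
stmt 3: x := x - x  -- replace 1 occurrence(s) of x with (x - x)
  => ( x - x ) >= 1
stmt 2: x := 5 + 2  -- replace 2 occurrence(s) of x with (5 + 2)
  => ( ( 5 + 2 ) - ( 5 + 2 ) ) >= 1
stmt 1: y := z - 5  -- replace 0 occurrence(s) of y with (z - 5)
  => ( ( 5 + 2 ) - ( 5 + 2 ) ) >= 1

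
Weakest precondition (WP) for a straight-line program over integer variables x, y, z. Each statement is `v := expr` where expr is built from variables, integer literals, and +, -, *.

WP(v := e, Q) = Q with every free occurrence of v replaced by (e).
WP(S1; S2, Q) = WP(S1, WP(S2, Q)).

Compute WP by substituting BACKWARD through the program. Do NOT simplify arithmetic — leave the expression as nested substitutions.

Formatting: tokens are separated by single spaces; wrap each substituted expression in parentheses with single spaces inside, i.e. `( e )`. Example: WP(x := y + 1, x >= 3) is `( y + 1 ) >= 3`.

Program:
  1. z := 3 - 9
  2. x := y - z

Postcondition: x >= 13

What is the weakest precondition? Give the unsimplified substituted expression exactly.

Answer: ( y - ( 3 - 9 ) ) >= 13

Derivation:
post: x >= 13
stmt 2: x := y - z  -- replace 1 occurrence(s) of x with (y - z)
  => ( y - z ) >= 13
stmt 1: z := 3 - 9  -- replace 1 occurrence(s) of z with (3 - 9)
  => ( y - ( 3 - 9 ) ) >= 13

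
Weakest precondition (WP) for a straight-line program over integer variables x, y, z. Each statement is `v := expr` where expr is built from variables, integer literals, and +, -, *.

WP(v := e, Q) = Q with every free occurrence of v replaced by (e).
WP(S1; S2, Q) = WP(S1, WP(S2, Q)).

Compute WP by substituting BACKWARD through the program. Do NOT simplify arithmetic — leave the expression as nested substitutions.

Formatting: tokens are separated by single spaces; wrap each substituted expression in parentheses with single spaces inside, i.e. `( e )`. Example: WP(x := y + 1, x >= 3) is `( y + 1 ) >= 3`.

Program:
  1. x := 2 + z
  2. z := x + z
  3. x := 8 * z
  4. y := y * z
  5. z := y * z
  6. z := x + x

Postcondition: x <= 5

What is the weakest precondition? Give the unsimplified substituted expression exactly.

Answer: ( 8 * ( ( 2 + z ) + z ) ) <= 5

Derivation:
post: x <= 5
stmt 6: z := x + x  -- replace 0 occurrence(s) of z with (x + x)
  => x <= 5
stmt 5: z := y * z  -- replace 0 occurrence(s) of z with (y * z)
  => x <= 5
stmt 4: y := y * z  -- replace 0 occurrence(s) of y with (y * z)
  => x <= 5
stmt 3: x := 8 * z  -- replace 1 occurrence(s) of x with (8 * z)
  => ( 8 * z ) <= 5
stmt 2: z := x + z  -- replace 1 occurrence(s) of z with (x + z)
  => ( 8 * ( x + z ) ) <= 5
stmt 1: x := 2 + z  -- replace 1 occurrence(s) of x with (2 + z)
  => ( 8 * ( ( 2 + z ) + z ) ) <= 5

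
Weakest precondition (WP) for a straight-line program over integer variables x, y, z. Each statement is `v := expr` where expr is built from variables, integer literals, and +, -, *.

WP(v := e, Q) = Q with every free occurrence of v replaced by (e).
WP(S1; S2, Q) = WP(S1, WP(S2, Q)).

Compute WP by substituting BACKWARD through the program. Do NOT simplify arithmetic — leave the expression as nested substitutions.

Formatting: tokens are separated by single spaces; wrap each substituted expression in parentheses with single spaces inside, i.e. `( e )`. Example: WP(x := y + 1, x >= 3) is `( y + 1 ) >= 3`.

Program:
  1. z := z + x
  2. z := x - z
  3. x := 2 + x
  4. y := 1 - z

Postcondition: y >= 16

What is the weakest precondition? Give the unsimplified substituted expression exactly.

post: y >= 16
stmt 4: y := 1 - z  -- replace 1 occurrence(s) of y with (1 - z)
  => ( 1 - z ) >= 16
stmt 3: x := 2 + x  -- replace 0 occurrence(s) of x with (2 + x)
  => ( 1 - z ) >= 16
stmt 2: z := x - z  -- replace 1 occurrence(s) of z with (x - z)
  => ( 1 - ( x - z ) ) >= 16
stmt 1: z := z + x  -- replace 1 occurrence(s) of z with (z + x)
  => ( 1 - ( x - ( z + x ) ) ) >= 16

Answer: ( 1 - ( x - ( z + x ) ) ) >= 16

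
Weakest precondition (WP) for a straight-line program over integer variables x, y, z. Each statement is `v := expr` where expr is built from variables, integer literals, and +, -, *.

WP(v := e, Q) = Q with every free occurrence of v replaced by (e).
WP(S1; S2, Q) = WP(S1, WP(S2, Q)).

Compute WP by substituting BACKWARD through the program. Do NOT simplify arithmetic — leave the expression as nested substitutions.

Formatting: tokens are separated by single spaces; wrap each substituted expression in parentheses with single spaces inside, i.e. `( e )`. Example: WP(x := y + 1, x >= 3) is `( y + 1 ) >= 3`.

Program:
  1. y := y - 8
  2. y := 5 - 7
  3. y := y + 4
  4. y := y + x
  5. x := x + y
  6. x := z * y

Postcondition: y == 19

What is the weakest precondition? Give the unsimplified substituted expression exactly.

post: y == 19
stmt 6: x := z * y  -- replace 0 occurrence(s) of x with (z * y)
  => y == 19
stmt 5: x := x + y  -- replace 0 occurrence(s) of x with (x + y)
  => y == 19
stmt 4: y := y + x  -- replace 1 occurrence(s) of y with (y + x)
  => ( y + x ) == 19
stmt 3: y := y + 4  -- replace 1 occurrence(s) of y with (y + 4)
  => ( ( y + 4 ) + x ) == 19
stmt 2: y := 5 - 7  -- replace 1 occurrence(s) of y with (5 - 7)
  => ( ( ( 5 - 7 ) + 4 ) + x ) == 19
stmt 1: y := y - 8  -- replace 0 occurrence(s) of y with (y - 8)
  => ( ( ( 5 - 7 ) + 4 ) + x ) == 19

Answer: ( ( ( 5 - 7 ) + 4 ) + x ) == 19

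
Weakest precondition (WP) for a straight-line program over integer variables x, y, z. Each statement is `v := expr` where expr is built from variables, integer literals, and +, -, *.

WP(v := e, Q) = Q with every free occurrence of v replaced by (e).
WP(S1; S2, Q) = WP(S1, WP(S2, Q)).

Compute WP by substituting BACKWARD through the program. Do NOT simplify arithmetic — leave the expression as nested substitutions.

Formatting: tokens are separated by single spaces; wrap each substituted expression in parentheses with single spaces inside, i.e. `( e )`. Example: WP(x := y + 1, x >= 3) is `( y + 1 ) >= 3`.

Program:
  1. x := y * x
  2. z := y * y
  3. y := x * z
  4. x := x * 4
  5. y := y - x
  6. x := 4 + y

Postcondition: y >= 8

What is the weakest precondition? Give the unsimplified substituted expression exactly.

Answer: ( ( ( y * x ) * ( y * y ) ) - ( ( y * x ) * 4 ) ) >= 8

Derivation:
post: y >= 8
stmt 6: x := 4 + y  -- replace 0 occurrence(s) of x with (4 + y)
  => y >= 8
stmt 5: y := y - x  -- replace 1 occurrence(s) of y with (y - x)
  => ( y - x ) >= 8
stmt 4: x := x * 4  -- replace 1 occurrence(s) of x with (x * 4)
  => ( y - ( x * 4 ) ) >= 8
stmt 3: y := x * z  -- replace 1 occurrence(s) of y with (x * z)
  => ( ( x * z ) - ( x * 4 ) ) >= 8
stmt 2: z := y * y  -- replace 1 occurrence(s) of z with (y * y)
  => ( ( x * ( y * y ) ) - ( x * 4 ) ) >= 8
stmt 1: x := y * x  -- replace 2 occurrence(s) of x with (y * x)
  => ( ( ( y * x ) * ( y * y ) ) - ( ( y * x ) * 4 ) ) >= 8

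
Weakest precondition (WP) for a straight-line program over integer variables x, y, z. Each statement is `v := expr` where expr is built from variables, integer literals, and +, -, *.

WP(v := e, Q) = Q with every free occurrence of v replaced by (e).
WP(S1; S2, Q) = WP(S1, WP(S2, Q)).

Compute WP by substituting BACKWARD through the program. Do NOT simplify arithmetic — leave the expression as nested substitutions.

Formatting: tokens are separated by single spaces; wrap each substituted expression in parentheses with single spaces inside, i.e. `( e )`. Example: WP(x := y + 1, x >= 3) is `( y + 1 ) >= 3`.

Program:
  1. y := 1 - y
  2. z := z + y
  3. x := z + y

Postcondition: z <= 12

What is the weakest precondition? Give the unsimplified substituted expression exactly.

post: z <= 12
stmt 3: x := z + y  -- replace 0 occurrence(s) of x with (z + y)
  => z <= 12
stmt 2: z := z + y  -- replace 1 occurrence(s) of z with (z + y)
  => ( z + y ) <= 12
stmt 1: y := 1 - y  -- replace 1 occurrence(s) of y with (1 - y)
  => ( z + ( 1 - y ) ) <= 12

Answer: ( z + ( 1 - y ) ) <= 12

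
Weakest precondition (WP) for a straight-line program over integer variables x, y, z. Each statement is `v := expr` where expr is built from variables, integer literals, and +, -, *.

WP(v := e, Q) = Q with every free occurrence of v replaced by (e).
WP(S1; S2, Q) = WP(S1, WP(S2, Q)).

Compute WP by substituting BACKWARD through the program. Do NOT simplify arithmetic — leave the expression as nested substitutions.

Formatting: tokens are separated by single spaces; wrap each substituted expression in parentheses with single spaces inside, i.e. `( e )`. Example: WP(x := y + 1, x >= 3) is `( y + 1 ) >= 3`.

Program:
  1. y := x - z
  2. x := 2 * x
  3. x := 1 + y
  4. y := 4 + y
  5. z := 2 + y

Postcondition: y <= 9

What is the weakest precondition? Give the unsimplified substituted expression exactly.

Answer: ( 4 + ( x - z ) ) <= 9

Derivation:
post: y <= 9
stmt 5: z := 2 + y  -- replace 0 occurrence(s) of z with (2 + y)
  => y <= 9
stmt 4: y := 4 + y  -- replace 1 occurrence(s) of y with (4 + y)
  => ( 4 + y ) <= 9
stmt 3: x := 1 + y  -- replace 0 occurrence(s) of x with (1 + y)
  => ( 4 + y ) <= 9
stmt 2: x := 2 * x  -- replace 0 occurrence(s) of x with (2 * x)
  => ( 4 + y ) <= 9
stmt 1: y := x - z  -- replace 1 occurrence(s) of y with (x - z)
  => ( 4 + ( x - z ) ) <= 9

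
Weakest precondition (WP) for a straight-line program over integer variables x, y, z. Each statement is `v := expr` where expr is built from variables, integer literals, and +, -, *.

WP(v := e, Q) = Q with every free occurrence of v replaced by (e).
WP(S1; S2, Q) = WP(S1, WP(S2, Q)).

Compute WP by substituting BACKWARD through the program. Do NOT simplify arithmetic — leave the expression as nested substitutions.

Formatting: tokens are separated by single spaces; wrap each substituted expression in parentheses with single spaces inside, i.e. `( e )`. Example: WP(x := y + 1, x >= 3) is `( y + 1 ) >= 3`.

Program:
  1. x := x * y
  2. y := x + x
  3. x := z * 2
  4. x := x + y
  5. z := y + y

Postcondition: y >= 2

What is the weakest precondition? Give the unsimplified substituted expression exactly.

post: y >= 2
stmt 5: z := y + y  -- replace 0 occurrence(s) of z with (y + y)
  => y >= 2
stmt 4: x := x + y  -- replace 0 occurrence(s) of x with (x + y)
  => y >= 2
stmt 3: x := z * 2  -- replace 0 occurrence(s) of x with (z * 2)
  => y >= 2
stmt 2: y := x + x  -- replace 1 occurrence(s) of y with (x + x)
  => ( x + x ) >= 2
stmt 1: x := x * y  -- replace 2 occurrence(s) of x with (x * y)
  => ( ( x * y ) + ( x * y ) ) >= 2

Answer: ( ( x * y ) + ( x * y ) ) >= 2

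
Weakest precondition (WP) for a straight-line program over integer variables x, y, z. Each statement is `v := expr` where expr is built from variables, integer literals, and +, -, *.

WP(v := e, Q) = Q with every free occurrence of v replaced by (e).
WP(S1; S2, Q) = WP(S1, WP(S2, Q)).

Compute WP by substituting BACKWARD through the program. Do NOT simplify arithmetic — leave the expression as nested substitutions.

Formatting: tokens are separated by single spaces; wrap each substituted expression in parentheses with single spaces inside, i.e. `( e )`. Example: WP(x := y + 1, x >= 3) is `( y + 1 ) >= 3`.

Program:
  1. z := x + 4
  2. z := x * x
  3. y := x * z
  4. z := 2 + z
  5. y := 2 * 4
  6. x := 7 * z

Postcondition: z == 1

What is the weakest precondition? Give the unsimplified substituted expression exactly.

Answer: ( 2 + ( x * x ) ) == 1

Derivation:
post: z == 1
stmt 6: x := 7 * z  -- replace 0 occurrence(s) of x with (7 * z)
  => z == 1
stmt 5: y := 2 * 4  -- replace 0 occurrence(s) of y with (2 * 4)
  => z == 1
stmt 4: z := 2 + z  -- replace 1 occurrence(s) of z with (2 + z)
  => ( 2 + z ) == 1
stmt 3: y := x * z  -- replace 0 occurrence(s) of y with (x * z)
  => ( 2 + z ) == 1
stmt 2: z := x * x  -- replace 1 occurrence(s) of z with (x * x)
  => ( 2 + ( x * x ) ) == 1
stmt 1: z := x + 4  -- replace 0 occurrence(s) of z with (x + 4)
  => ( 2 + ( x * x ) ) == 1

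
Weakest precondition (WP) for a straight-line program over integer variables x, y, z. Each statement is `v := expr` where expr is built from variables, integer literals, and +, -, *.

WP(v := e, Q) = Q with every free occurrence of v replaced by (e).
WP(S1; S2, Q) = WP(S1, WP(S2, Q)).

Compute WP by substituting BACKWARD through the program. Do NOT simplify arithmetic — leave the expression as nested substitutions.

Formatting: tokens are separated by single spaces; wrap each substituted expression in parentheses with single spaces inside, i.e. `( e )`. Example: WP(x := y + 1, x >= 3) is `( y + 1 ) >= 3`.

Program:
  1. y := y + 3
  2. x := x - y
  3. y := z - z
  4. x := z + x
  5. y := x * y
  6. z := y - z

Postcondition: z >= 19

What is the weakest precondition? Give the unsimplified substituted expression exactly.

Answer: ( ( ( z + ( x - ( y + 3 ) ) ) * ( z - z ) ) - z ) >= 19

Derivation:
post: z >= 19
stmt 6: z := y - z  -- replace 1 occurrence(s) of z with (y - z)
  => ( y - z ) >= 19
stmt 5: y := x * y  -- replace 1 occurrence(s) of y with (x * y)
  => ( ( x * y ) - z ) >= 19
stmt 4: x := z + x  -- replace 1 occurrence(s) of x with (z + x)
  => ( ( ( z + x ) * y ) - z ) >= 19
stmt 3: y := z - z  -- replace 1 occurrence(s) of y with (z - z)
  => ( ( ( z + x ) * ( z - z ) ) - z ) >= 19
stmt 2: x := x - y  -- replace 1 occurrence(s) of x with (x - y)
  => ( ( ( z + ( x - y ) ) * ( z - z ) ) - z ) >= 19
stmt 1: y := y + 3  -- replace 1 occurrence(s) of y with (y + 3)
  => ( ( ( z + ( x - ( y + 3 ) ) ) * ( z - z ) ) - z ) >= 19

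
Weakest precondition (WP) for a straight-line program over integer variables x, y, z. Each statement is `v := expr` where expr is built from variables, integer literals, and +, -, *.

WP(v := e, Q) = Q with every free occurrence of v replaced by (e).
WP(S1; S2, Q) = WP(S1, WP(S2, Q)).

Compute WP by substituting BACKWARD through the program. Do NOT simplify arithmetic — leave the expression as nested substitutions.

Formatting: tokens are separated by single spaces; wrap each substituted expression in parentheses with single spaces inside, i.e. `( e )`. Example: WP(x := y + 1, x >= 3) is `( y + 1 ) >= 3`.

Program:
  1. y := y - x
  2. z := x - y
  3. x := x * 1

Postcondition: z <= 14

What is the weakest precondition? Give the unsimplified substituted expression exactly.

Answer: ( x - ( y - x ) ) <= 14

Derivation:
post: z <= 14
stmt 3: x := x * 1  -- replace 0 occurrence(s) of x with (x * 1)
  => z <= 14
stmt 2: z := x - y  -- replace 1 occurrence(s) of z with (x - y)
  => ( x - y ) <= 14
stmt 1: y := y - x  -- replace 1 occurrence(s) of y with (y - x)
  => ( x - ( y - x ) ) <= 14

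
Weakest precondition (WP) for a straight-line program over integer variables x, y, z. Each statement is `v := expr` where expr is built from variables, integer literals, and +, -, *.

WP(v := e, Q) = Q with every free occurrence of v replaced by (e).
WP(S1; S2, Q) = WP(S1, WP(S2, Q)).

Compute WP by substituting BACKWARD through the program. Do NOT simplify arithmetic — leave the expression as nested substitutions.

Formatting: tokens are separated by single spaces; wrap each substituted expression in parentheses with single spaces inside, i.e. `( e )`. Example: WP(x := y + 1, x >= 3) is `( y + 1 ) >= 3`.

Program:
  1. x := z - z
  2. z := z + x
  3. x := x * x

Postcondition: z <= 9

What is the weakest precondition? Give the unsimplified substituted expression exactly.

Answer: ( z + ( z - z ) ) <= 9

Derivation:
post: z <= 9
stmt 3: x := x * x  -- replace 0 occurrence(s) of x with (x * x)
  => z <= 9
stmt 2: z := z + x  -- replace 1 occurrence(s) of z with (z + x)
  => ( z + x ) <= 9
stmt 1: x := z - z  -- replace 1 occurrence(s) of x with (z - z)
  => ( z + ( z - z ) ) <= 9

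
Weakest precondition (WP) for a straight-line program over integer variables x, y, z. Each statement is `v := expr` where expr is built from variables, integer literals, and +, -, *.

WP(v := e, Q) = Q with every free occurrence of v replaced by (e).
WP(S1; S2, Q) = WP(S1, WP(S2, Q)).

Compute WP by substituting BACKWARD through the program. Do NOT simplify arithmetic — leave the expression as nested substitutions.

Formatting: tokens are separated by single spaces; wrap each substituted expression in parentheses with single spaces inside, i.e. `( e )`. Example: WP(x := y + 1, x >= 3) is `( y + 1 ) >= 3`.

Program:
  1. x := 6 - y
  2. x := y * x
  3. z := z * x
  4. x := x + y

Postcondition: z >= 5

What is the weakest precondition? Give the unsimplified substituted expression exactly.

Answer: ( z * ( y * ( 6 - y ) ) ) >= 5

Derivation:
post: z >= 5
stmt 4: x := x + y  -- replace 0 occurrence(s) of x with (x + y)
  => z >= 5
stmt 3: z := z * x  -- replace 1 occurrence(s) of z with (z * x)
  => ( z * x ) >= 5
stmt 2: x := y * x  -- replace 1 occurrence(s) of x with (y * x)
  => ( z * ( y * x ) ) >= 5
stmt 1: x := 6 - y  -- replace 1 occurrence(s) of x with (6 - y)
  => ( z * ( y * ( 6 - y ) ) ) >= 5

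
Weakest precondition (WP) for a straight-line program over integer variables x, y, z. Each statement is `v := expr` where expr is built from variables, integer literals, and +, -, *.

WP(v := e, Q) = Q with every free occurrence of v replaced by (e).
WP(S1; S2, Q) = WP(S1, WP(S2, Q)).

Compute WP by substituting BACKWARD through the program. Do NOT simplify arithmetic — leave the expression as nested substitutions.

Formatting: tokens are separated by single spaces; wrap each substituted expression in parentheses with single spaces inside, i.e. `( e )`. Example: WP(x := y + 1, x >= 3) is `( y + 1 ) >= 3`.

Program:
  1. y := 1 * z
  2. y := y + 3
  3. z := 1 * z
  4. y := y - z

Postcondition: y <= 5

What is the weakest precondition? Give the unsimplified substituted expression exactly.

post: y <= 5
stmt 4: y := y - z  -- replace 1 occurrence(s) of y with (y - z)
  => ( y - z ) <= 5
stmt 3: z := 1 * z  -- replace 1 occurrence(s) of z with (1 * z)
  => ( y - ( 1 * z ) ) <= 5
stmt 2: y := y + 3  -- replace 1 occurrence(s) of y with (y + 3)
  => ( ( y + 3 ) - ( 1 * z ) ) <= 5
stmt 1: y := 1 * z  -- replace 1 occurrence(s) of y with (1 * z)
  => ( ( ( 1 * z ) + 3 ) - ( 1 * z ) ) <= 5

Answer: ( ( ( 1 * z ) + 3 ) - ( 1 * z ) ) <= 5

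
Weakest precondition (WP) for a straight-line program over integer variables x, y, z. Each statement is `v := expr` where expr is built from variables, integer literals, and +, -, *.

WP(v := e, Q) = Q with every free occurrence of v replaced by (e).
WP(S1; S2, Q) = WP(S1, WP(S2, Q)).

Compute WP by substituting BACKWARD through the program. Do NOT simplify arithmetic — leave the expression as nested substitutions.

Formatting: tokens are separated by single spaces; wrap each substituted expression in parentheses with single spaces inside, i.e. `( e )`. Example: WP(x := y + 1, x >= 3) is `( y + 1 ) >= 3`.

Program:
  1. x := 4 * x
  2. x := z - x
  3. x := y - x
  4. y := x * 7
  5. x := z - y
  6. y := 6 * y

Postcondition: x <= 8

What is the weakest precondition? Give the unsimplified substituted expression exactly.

Answer: ( z - ( ( y - ( z - ( 4 * x ) ) ) * 7 ) ) <= 8

Derivation:
post: x <= 8
stmt 6: y := 6 * y  -- replace 0 occurrence(s) of y with (6 * y)
  => x <= 8
stmt 5: x := z - y  -- replace 1 occurrence(s) of x with (z - y)
  => ( z - y ) <= 8
stmt 4: y := x * 7  -- replace 1 occurrence(s) of y with (x * 7)
  => ( z - ( x * 7 ) ) <= 8
stmt 3: x := y - x  -- replace 1 occurrence(s) of x with (y - x)
  => ( z - ( ( y - x ) * 7 ) ) <= 8
stmt 2: x := z - x  -- replace 1 occurrence(s) of x with (z - x)
  => ( z - ( ( y - ( z - x ) ) * 7 ) ) <= 8
stmt 1: x := 4 * x  -- replace 1 occurrence(s) of x with (4 * x)
  => ( z - ( ( y - ( z - ( 4 * x ) ) ) * 7 ) ) <= 8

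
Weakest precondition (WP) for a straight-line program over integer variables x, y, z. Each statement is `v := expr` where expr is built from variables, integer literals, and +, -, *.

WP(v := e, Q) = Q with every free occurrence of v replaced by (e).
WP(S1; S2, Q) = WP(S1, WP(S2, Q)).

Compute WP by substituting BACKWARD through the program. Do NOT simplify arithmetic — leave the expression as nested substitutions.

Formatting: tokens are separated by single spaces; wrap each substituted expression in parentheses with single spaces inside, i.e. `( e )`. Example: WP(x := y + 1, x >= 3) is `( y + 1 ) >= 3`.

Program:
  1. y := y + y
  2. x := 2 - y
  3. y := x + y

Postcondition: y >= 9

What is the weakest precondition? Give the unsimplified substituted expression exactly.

Answer: ( ( 2 - ( y + y ) ) + ( y + y ) ) >= 9

Derivation:
post: y >= 9
stmt 3: y := x + y  -- replace 1 occurrence(s) of y with (x + y)
  => ( x + y ) >= 9
stmt 2: x := 2 - y  -- replace 1 occurrence(s) of x with (2 - y)
  => ( ( 2 - y ) + y ) >= 9
stmt 1: y := y + y  -- replace 2 occurrence(s) of y with (y + y)
  => ( ( 2 - ( y + y ) ) + ( y + y ) ) >= 9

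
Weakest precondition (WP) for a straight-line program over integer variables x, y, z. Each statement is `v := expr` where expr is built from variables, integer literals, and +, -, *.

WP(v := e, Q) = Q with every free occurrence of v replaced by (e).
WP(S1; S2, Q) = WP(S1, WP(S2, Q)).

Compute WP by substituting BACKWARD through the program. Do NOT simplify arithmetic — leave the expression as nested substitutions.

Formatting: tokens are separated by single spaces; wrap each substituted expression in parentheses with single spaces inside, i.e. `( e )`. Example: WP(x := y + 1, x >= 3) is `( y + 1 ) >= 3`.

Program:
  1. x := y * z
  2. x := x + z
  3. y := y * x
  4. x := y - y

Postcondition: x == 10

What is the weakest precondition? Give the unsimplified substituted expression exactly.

Answer: ( ( y * ( ( y * z ) + z ) ) - ( y * ( ( y * z ) + z ) ) ) == 10

Derivation:
post: x == 10
stmt 4: x := y - y  -- replace 1 occurrence(s) of x with (y - y)
  => ( y - y ) == 10
stmt 3: y := y * x  -- replace 2 occurrence(s) of y with (y * x)
  => ( ( y * x ) - ( y * x ) ) == 10
stmt 2: x := x + z  -- replace 2 occurrence(s) of x with (x + z)
  => ( ( y * ( x + z ) ) - ( y * ( x + z ) ) ) == 10
stmt 1: x := y * z  -- replace 2 occurrence(s) of x with (y * z)
  => ( ( y * ( ( y * z ) + z ) ) - ( y * ( ( y * z ) + z ) ) ) == 10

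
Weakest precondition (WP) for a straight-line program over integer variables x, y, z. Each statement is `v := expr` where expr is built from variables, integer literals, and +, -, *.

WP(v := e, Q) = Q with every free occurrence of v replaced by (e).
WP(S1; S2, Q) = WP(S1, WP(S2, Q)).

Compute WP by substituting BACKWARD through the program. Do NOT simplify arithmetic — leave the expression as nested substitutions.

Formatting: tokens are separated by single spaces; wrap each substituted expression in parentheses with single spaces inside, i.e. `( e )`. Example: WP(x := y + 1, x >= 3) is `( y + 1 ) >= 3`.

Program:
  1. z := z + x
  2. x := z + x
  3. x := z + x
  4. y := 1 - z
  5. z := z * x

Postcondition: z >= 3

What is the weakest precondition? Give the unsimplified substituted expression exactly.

Answer: ( ( z + x ) * ( ( z + x ) + ( ( z + x ) + x ) ) ) >= 3

Derivation:
post: z >= 3
stmt 5: z := z * x  -- replace 1 occurrence(s) of z with (z * x)
  => ( z * x ) >= 3
stmt 4: y := 1 - z  -- replace 0 occurrence(s) of y with (1 - z)
  => ( z * x ) >= 3
stmt 3: x := z + x  -- replace 1 occurrence(s) of x with (z + x)
  => ( z * ( z + x ) ) >= 3
stmt 2: x := z + x  -- replace 1 occurrence(s) of x with (z + x)
  => ( z * ( z + ( z + x ) ) ) >= 3
stmt 1: z := z + x  -- replace 3 occurrence(s) of z with (z + x)
  => ( ( z + x ) * ( ( z + x ) + ( ( z + x ) + x ) ) ) >= 3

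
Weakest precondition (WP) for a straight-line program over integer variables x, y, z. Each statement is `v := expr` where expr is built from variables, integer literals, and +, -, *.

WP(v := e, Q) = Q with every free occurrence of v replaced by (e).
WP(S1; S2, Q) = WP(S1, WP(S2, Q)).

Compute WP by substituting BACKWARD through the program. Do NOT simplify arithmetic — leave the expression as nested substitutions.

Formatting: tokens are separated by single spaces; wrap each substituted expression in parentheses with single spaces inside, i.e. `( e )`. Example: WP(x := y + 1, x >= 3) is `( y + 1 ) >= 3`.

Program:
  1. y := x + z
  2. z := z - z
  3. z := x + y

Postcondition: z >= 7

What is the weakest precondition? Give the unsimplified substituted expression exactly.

post: z >= 7
stmt 3: z := x + y  -- replace 1 occurrence(s) of z with (x + y)
  => ( x + y ) >= 7
stmt 2: z := z - z  -- replace 0 occurrence(s) of z with (z - z)
  => ( x + y ) >= 7
stmt 1: y := x + z  -- replace 1 occurrence(s) of y with (x + z)
  => ( x + ( x + z ) ) >= 7

Answer: ( x + ( x + z ) ) >= 7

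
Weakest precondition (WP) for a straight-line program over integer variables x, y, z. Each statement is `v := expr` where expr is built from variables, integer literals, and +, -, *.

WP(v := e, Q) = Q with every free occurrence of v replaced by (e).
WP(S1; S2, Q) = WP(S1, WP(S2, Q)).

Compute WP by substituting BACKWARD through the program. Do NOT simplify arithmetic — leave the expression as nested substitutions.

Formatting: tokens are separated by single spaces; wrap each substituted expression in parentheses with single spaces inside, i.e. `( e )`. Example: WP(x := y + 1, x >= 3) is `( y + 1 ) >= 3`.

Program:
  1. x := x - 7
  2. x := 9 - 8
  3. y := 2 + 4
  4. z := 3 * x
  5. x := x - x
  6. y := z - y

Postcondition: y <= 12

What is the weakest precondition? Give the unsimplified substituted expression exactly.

Answer: ( ( 3 * ( 9 - 8 ) ) - ( 2 + 4 ) ) <= 12

Derivation:
post: y <= 12
stmt 6: y := z - y  -- replace 1 occurrence(s) of y with (z - y)
  => ( z - y ) <= 12
stmt 5: x := x - x  -- replace 0 occurrence(s) of x with (x - x)
  => ( z - y ) <= 12
stmt 4: z := 3 * x  -- replace 1 occurrence(s) of z with (3 * x)
  => ( ( 3 * x ) - y ) <= 12
stmt 3: y := 2 + 4  -- replace 1 occurrence(s) of y with (2 + 4)
  => ( ( 3 * x ) - ( 2 + 4 ) ) <= 12
stmt 2: x := 9 - 8  -- replace 1 occurrence(s) of x with (9 - 8)
  => ( ( 3 * ( 9 - 8 ) ) - ( 2 + 4 ) ) <= 12
stmt 1: x := x - 7  -- replace 0 occurrence(s) of x with (x - 7)
  => ( ( 3 * ( 9 - 8 ) ) - ( 2 + 4 ) ) <= 12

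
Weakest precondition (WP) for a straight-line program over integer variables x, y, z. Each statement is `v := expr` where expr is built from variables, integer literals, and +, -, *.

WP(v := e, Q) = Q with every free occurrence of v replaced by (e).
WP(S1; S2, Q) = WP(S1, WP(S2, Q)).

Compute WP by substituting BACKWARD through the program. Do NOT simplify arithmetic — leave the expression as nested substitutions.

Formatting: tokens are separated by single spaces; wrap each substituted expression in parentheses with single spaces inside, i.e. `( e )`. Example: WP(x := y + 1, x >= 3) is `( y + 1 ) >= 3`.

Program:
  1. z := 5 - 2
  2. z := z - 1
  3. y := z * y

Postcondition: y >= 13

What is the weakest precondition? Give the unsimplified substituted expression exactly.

Answer: ( ( ( 5 - 2 ) - 1 ) * y ) >= 13

Derivation:
post: y >= 13
stmt 3: y := z * y  -- replace 1 occurrence(s) of y with (z * y)
  => ( z * y ) >= 13
stmt 2: z := z - 1  -- replace 1 occurrence(s) of z with (z - 1)
  => ( ( z - 1 ) * y ) >= 13
stmt 1: z := 5 - 2  -- replace 1 occurrence(s) of z with (5 - 2)
  => ( ( ( 5 - 2 ) - 1 ) * y ) >= 13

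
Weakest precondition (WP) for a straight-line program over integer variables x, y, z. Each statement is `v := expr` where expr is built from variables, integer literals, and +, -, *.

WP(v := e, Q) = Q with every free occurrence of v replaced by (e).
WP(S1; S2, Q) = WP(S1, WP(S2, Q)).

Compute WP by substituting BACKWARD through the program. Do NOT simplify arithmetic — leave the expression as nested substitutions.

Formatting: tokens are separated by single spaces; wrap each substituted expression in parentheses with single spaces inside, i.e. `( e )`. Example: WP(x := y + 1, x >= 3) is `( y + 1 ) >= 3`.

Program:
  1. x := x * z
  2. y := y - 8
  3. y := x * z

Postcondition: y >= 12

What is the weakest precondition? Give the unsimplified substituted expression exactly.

post: y >= 12
stmt 3: y := x * z  -- replace 1 occurrence(s) of y with (x * z)
  => ( x * z ) >= 12
stmt 2: y := y - 8  -- replace 0 occurrence(s) of y with (y - 8)
  => ( x * z ) >= 12
stmt 1: x := x * z  -- replace 1 occurrence(s) of x with (x * z)
  => ( ( x * z ) * z ) >= 12

Answer: ( ( x * z ) * z ) >= 12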